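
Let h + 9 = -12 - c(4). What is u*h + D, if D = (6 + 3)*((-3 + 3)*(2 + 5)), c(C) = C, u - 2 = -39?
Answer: 925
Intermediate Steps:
u = -37 (u = 2 - 39 = -37)
h = -25 (h = -9 + (-12 - 1*4) = -9 + (-12 - 4) = -9 - 16 = -25)
D = 0 (D = 9*(0*7) = 9*0 = 0)
u*h + D = -37*(-25) + 0 = 925 + 0 = 925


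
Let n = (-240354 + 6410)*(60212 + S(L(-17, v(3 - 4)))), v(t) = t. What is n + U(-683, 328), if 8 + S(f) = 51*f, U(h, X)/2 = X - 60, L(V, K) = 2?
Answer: -14108226328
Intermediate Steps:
U(h, X) = -120 + 2*X (U(h, X) = 2*(X - 60) = 2*(-60 + X) = -120 + 2*X)
S(f) = -8 + 51*f
n = -14108226864 (n = (-240354 + 6410)*(60212 + (-8 + 51*2)) = -233944*(60212 + (-8 + 102)) = -233944*(60212 + 94) = -233944*60306 = -14108226864)
n + U(-683, 328) = -14108226864 + (-120 + 2*328) = -14108226864 + (-120 + 656) = -14108226864 + 536 = -14108226328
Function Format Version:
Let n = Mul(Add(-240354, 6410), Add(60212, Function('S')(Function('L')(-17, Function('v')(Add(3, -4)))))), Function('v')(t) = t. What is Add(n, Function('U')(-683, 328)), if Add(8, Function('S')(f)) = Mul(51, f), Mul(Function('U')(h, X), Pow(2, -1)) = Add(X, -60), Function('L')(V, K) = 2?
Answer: -14108226328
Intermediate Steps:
Function('U')(h, X) = Add(-120, Mul(2, X)) (Function('U')(h, X) = Mul(2, Add(X, -60)) = Mul(2, Add(-60, X)) = Add(-120, Mul(2, X)))
Function('S')(f) = Add(-8, Mul(51, f))
n = -14108226864 (n = Mul(Add(-240354, 6410), Add(60212, Add(-8, Mul(51, 2)))) = Mul(-233944, Add(60212, Add(-8, 102))) = Mul(-233944, Add(60212, 94)) = Mul(-233944, 60306) = -14108226864)
Add(n, Function('U')(-683, 328)) = Add(-14108226864, Add(-120, Mul(2, 328))) = Add(-14108226864, Add(-120, 656)) = Add(-14108226864, 536) = -14108226328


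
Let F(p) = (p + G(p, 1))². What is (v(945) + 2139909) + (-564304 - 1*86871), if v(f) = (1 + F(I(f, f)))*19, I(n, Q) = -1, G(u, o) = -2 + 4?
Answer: 1488772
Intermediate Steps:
G(u, o) = 2
F(p) = (2 + p)² (F(p) = (p + 2)² = (2 + p)²)
v(f) = 38 (v(f) = (1 + (2 - 1)²)*19 = (1 + 1²)*19 = (1 + 1)*19 = 2*19 = 38)
(v(945) + 2139909) + (-564304 - 1*86871) = (38 + 2139909) + (-564304 - 1*86871) = 2139947 + (-564304 - 86871) = 2139947 - 651175 = 1488772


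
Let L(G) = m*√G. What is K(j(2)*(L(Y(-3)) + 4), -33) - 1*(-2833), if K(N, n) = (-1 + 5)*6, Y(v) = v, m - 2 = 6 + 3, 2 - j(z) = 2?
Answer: 2857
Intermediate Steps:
j(z) = 0 (j(z) = 2 - 1*2 = 2 - 2 = 0)
m = 11 (m = 2 + (6 + 3) = 2 + 9 = 11)
L(G) = 11*√G
K(N, n) = 24 (K(N, n) = 4*6 = 24)
K(j(2)*(L(Y(-3)) + 4), -33) - 1*(-2833) = 24 - 1*(-2833) = 24 + 2833 = 2857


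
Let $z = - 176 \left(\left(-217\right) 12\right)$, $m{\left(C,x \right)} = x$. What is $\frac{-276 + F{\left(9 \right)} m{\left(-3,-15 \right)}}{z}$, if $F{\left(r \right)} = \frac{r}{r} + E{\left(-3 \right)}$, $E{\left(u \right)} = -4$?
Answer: $- \frac{1}{1984} \approx -0.00050403$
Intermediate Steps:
$z = 458304$ ($z = \left(-176\right) \left(-2604\right) = 458304$)
$F{\left(r \right)} = -3$ ($F{\left(r \right)} = \frac{r}{r} - 4 = 1 - 4 = -3$)
$\frac{-276 + F{\left(9 \right)} m{\left(-3,-15 \right)}}{z} = \frac{-276 - -45}{458304} = \left(-276 + 45\right) \frac{1}{458304} = \left(-231\right) \frac{1}{458304} = - \frac{1}{1984}$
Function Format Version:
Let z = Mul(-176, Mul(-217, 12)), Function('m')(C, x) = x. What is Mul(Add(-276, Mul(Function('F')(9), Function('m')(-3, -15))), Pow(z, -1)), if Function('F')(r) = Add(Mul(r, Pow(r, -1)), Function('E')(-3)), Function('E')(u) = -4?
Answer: Rational(-1, 1984) ≈ -0.00050403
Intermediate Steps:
z = 458304 (z = Mul(-176, -2604) = 458304)
Function('F')(r) = -3 (Function('F')(r) = Add(Mul(r, Pow(r, -1)), -4) = Add(1, -4) = -3)
Mul(Add(-276, Mul(Function('F')(9), Function('m')(-3, -15))), Pow(z, -1)) = Mul(Add(-276, Mul(-3, -15)), Pow(458304, -1)) = Mul(Add(-276, 45), Rational(1, 458304)) = Mul(-231, Rational(1, 458304)) = Rational(-1, 1984)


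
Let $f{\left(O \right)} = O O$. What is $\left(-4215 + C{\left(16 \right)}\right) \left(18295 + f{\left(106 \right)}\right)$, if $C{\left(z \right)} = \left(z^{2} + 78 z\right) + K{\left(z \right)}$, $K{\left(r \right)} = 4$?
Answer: $-79940417$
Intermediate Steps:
$f{\left(O \right)} = O^{2}$
$C{\left(z \right)} = 4 + z^{2} + 78 z$ ($C{\left(z \right)} = \left(z^{2} + 78 z\right) + 4 = 4 + z^{2} + 78 z$)
$\left(-4215 + C{\left(16 \right)}\right) \left(18295 + f{\left(106 \right)}\right) = \left(-4215 + \left(4 + 16^{2} + 78 \cdot 16\right)\right) \left(18295 + 106^{2}\right) = \left(-4215 + \left(4 + 256 + 1248\right)\right) \left(18295 + 11236\right) = \left(-4215 + 1508\right) 29531 = \left(-2707\right) 29531 = -79940417$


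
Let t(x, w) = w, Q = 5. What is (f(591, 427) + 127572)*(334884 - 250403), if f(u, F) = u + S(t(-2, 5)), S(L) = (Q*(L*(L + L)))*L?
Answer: 10932939653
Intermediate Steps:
S(L) = 10*L**3 (S(L) = (5*(L*(L + L)))*L = (5*(L*(2*L)))*L = (5*(2*L**2))*L = (10*L**2)*L = 10*L**3)
f(u, F) = 1250 + u (f(u, F) = u + 10*5**3 = u + 10*125 = u + 1250 = 1250 + u)
(f(591, 427) + 127572)*(334884 - 250403) = ((1250 + 591) + 127572)*(334884 - 250403) = (1841 + 127572)*84481 = 129413*84481 = 10932939653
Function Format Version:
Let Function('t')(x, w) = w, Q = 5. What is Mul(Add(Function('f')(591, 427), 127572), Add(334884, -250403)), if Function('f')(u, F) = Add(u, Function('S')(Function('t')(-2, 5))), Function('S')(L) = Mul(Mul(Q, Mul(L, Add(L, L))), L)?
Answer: 10932939653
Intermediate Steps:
Function('S')(L) = Mul(10, Pow(L, 3)) (Function('S')(L) = Mul(Mul(5, Mul(L, Add(L, L))), L) = Mul(Mul(5, Mul(L, Mul(2, L))), L) = Mul(Mul(5, Mul(2, Pow(L, 2))), L) = Mul(Mul(10, Pow(L, 2)), L) = Mul(10, Pow(L, 3)))
Function('f')(u, F) = Add(1250, u) (Function('f')(u, F) = Add(u, Mul(10, Pow(5, 3))) = Add(u, Mul(10, 125)) = Add(u, 1250) = Add(1250, u))
Mul(Add(Function('f')(591, 427), 127572), Add(334884, -250403)) = Mul(Add(Add(1250, 591), 127572), Add(334884, -250403)) = Mul(Add(1841, 127572), 84481) = Mul(129413, 84481) = 10932939653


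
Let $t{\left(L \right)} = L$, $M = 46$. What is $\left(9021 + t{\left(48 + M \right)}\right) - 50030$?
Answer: $-40915$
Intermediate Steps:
$\left(9021 + t{\left(48 + M \right)}\right) - 50030 = \left(9021 + \left(48 + 46\right)\right) - 50030 = \left(9021 + 94\right) - 50030 = 9115 - 50030 = -40915$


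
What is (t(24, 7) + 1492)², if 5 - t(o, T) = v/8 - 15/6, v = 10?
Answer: 35916049/16 ≈ 2.2448e+6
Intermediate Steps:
t(o, T) = 25/4 (t(o, T) = 5 - (10/8 - 15/6) = 5 - (10*(⅛) - 15*⅙) = 5 - (5/4 - 5/2) = 5 - 1*(-5/4) = 5 + 5/4 = 25/4)
(t(24, 7) + 1492)² = (25/4 + 1492)² = (5993/4)² = 35916049/16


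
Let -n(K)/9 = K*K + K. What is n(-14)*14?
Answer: -22932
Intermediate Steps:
n(K) = -9*K - 9*K² (n(K) = -9*(K*K + K) = -9*(K² + K) = -9*(K + K²) = -9*K - 9*K²)
n(-14)*14 = -9*(-14)*(1 - 14)*14 = -9*(-14)*(-13)*14 = -1638*14 = -22932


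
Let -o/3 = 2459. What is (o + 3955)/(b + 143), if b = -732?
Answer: 3422/589 ≈ 5.8098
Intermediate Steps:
o = -7377 (o = -3*2459 = -7377)
(o + 3955)/(b + 143) = (-7377 + 3955)/(-732 + 143) = -3422/(-589) = -3422*(-1/589) = 3422/589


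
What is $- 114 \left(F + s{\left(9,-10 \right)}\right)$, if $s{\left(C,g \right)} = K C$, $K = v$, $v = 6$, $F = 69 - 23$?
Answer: $-11400$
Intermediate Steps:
$F = 46$
$K = 6$
$s{\left(C,g \right)} = 6 C$
$- 114 \left(F + s{\left(9,-10 \right)}\right) = - 114 \left(46 + 6 \cdot 9\right) = - 114 \left(46 + 54\right) = \left(-114\right) 100 = -11400$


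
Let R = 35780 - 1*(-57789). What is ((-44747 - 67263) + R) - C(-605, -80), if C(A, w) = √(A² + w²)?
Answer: -18441 - 5*√14897 ≈ -19051.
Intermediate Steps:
R = 93569 (R = 35780 + 57789 = 93569)
((-44747 - 67263) + R) - C(-605, -80) = ((-44747 - 67263) + 93569) - √((-605)² + (-80)²) = (-112010 + 93569) - √(366025 + 6400) = -18441 - √372425 = -18441 - 5*√14897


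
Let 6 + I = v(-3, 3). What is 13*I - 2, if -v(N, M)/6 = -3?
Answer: 154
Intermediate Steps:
v(N, M) = 18 (v(N, M) = -6*(-3) = 18)
I = 12 (I = -6 + 18 = 12)
13*I - 2 = 13*12 - 2 = 156 - 2 = 154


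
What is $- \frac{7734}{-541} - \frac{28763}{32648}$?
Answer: $\frac{33848407}{2523224} \approx 13.415$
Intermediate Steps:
$- \frac{7734}{-541} - \frac{28763}{32648} = \left(-7734\right) \left(- \frac{1}{541}\right) - \frac{4109}{4664} = \frac{7734}{541} - \frac{4109}{4664} = \frac{33848407}{2523224}$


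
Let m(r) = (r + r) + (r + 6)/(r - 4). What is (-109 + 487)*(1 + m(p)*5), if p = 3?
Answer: -5292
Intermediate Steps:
m(r) = 2*r + (6 + r)/(-4 + r)
(-109 + 487)*(1 + m(p)*5) = (-109 + 487)*(1 + ((6 - 7*3 + 2*3²)/(-4 + 3))*5) = 378*(1 + ((6 - 21 + 2*9)/(-1))*5) = 378*(1 - (6 - 21 + 18)*5) = 378*(1 - 1*3*5) = 378*(1 - 3*5) = 378*(1 - 15) = 378*(-14) = -5292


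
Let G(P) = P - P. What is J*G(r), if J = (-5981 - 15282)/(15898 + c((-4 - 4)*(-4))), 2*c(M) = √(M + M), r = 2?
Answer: 0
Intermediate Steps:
G(P) = 0
c(M) = √2*√M/2 (c(M) = √(M + M)/2 = √(2*M)/2 = (√2*√M)/2 = √2*√M/2)
J = -21263/15902 (J = (-5981 - 15282)/(15898 + √2*√((-4 - 4)*(-4))/2) = -21263/(15898 + √2*√(-8*(-4))/2) = -21263/(15898 + √2*√32/2) = -21263/(15898 + √2*(4*√2)/2) = -21263/(15898 + 4) = -21263/15902 ≈ -1.3371)
J*G(r) = -21263/15902*0 = 0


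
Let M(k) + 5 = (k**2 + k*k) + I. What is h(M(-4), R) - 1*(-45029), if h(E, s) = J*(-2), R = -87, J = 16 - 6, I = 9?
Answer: 45009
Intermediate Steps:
J = 10
M(k) = 4 + 2*k**2 (M(k) = -5 + ((k**2 + k*k) + 9) = -5 + ((k**2 + k**2) + 9) = -5 + (2*k**2 + 9) = -5 + (9 + 2*k**2) = 4 + 2*k**2)
h(E, s) = -20 (h(E, s) = 10*(-2) = -20)
h(M(-4), R) - 1*(-45029) = -20 - 1*(-45029) = -20 + 45029 = 45009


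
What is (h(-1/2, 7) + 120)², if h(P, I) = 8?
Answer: 16384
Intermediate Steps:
(h(-1/2, 7) + 120)² = (8 + 120)² = 128² = 16384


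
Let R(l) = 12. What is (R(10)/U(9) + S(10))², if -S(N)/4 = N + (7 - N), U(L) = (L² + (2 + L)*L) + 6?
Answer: 749956/961 ≈ 780.39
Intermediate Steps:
U(L) = 6 + L² + L*(2 + L) (U(L) = (L² + L*(2 + L)) + 6 = 6 + L² + L*(2 + L))
S(N) = -28 (S(N) = -4*(N + (7 - N)) = -4*7 = -28)
(R(10)/U(9) + S(10))² = (12/(6 + 2*9 + 2*9²) - 28)² = (12/(6 + 18 + 2*81) - 28)² = (12/(6 + 18 + 162) - 28)² = (12/186 - 28)² = (12*(1/186) - 28)² = (2/31 - 28)² = (-866/31)² = 749956/961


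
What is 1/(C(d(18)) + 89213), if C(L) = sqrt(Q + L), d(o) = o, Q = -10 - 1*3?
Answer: 89213/7958959364 - sqrt(5)/7958959364 ≈ 1.1209e-5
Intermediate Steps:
Q = -13 (Q = -10 - 3 = -13)
C(L) = sqrt(-13 + L)
1/(C(d(18)) + 89213) = 1/(sqrt(-13 + 18) + 89213) = 1/(sqrt(5) + 89213) = 1/(89213 + sqrt(5))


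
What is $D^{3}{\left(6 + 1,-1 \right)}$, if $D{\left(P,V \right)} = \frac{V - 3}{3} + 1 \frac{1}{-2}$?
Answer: $- \frac{1331}{216} \approx -6.162$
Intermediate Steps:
$D{\left(P,V \right)} = - \frac{3}{2} + \frac{V}{3}$ ($D{\left(P,V \right)} = \left(-3 + V\right) \frac{1}{3} + 1 \left(- \frac{1}{2}\right) = \left(-1 + \frac{V}{3}\right) - \frac{1}{2} = - \frac{3}{2} + \frac{V}{3}$)
$D^{3}{\left(6 + 1,-1 \right)} = \left(- \frac{3}{2} + \frac{1}{3} \left(-1\right)\right)^{3} = \left(- \frac{3}{2} - \frac{1}{3}\right)^{3} = \left(- \frac{11}{6}\right)^{3} = - \frac{1331}{216}$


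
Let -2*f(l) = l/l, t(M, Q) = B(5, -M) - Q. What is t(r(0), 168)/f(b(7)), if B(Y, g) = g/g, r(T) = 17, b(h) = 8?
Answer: 334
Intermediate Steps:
B(Y, g) = 1
t(M, Q) = 1 - Q
f(l) = -½ (f(l) = -l/(2*l) = -½*1 = -½)
t(r(0), 168)/f(b(7)) = (1 - 1*168)/(-½) = (1 - 168)*(-2) = -167*(-2) = 334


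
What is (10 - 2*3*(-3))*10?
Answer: 280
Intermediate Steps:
(10 - 2*3*(-3))*10 = (10 - 6*(-3))*10 = (10 + 18)*10 = 28*10 = 280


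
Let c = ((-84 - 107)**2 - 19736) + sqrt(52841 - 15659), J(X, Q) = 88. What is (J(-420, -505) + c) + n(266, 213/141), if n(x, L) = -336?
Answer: 16497 + sqrt(37182) ≈ 16690.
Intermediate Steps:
c = 16745 + sqrt(37182) (c = ((-191)**2 - 19736) + sqrt(37182) = (36481 - 19736) + sqrt(37182) = 16745 + sqrt(37182) ≈ 16938.)
(J(-420, -505) + c) + n(266, 213/141) = (88 + (16745 + sqrt(37182))) - 336 = (16833 + sqrt(37182)) - 336 = 16497 + sqrt(37182)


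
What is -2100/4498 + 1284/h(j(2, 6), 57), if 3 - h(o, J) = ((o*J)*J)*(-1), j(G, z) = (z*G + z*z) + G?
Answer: -55895978/121785599 ≈ -0.45897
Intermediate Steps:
j(G, z) = G + z² + G*z (j(G, z) = (G*z + z²) + G = (z² + G*z) + G = G + z² + G*z)
h(o, J) = 3 + o*J² (h(o, J) = 3 - (o*J)*J*(-1) = 3 - (J*o)*J*(-1) = 3 - o*J²*(-1) = 3 - (-1)*o*J² = 3 + o*J²)
-2100/4498 + 1284/h(j(2, 6), 57) = -2100/4498 + 1284/(3 + (2 + 6² + 2*6)*57²) = -2100*1/4498 + 1284/(3 + (2 + 36 + 12)*3249) = -1050/2249 + 1284/(3 + 50*3249) = -1050/2249 + 1284/(3 + 162450) = -1050/2249 + 1284/162453 = -1050/2249 + 1284*(1/162453) = -1050/2249 + 428/54151 = -55895978/121785599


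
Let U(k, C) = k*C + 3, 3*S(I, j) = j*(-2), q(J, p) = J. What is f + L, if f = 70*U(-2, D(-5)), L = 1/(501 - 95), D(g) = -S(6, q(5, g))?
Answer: -312617/1218 ≈ -256.66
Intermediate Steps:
S(I, j) = -2*j/3 (S(I, j) = (j*(-2))/3 = (-2*j)/3 = -2*j/3)
D(g) = 10/3 (D(g) = -(-2)*5/3 = -1*(-10/3) = 10/3)
L = 1/406 ≈ 0.0024631
U(k, C) = 3 + C*k (U(k, C) = C*k + 3 = 3 + C*k)
f = -770/3 (f = 70*(3 + (10/3)*(-2)) = 70*(3 - 20/3) = 70*(-11/3) = -770/3 ≈ -256.67)
f + L = -770/3 + 1/406 = -312617/1218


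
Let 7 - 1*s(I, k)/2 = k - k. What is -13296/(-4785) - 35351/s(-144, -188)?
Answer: -56322797/22330 ≈ -2522.3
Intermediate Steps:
s(I, k) = 14 (s(I, k) = 14 - 2*(k - k) = 14 - 2*0 = 14 + 0 = 14)
-13296/(-4785) - 35351/s(-144, -188) = -13296/(-4785) - 35351/14 = -13296*(-1/4785) - 35351*1/14 = 4432/1595 - 35351/14 = -56322797/22330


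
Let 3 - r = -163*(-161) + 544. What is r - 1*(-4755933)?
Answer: 4729149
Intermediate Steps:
r = -26784 (r = 3 - (-163*(-161) + 544) = 3 - (26243 + 544) = 3 - 1*26787 = 3 - 26787 = -26784)
r - 1*(-4755933) = -26784 - 1*(-4755933) = -26784 + 4755933 = 4729149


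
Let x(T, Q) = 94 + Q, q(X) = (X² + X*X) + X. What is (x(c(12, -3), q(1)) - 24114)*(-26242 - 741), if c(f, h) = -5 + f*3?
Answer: 648050711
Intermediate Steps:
c(f, h) = -5 + 3*f
q(X) = X + 2*X² (q(X) = (X² + X²) + X = 2*X² + X = X + 2*X²)
(x(c(12, -3), q(1)) - 24114)*(-26242 - 741) = ((94 + 1*(1 + 2*1)) - 24114)*(-26242 - 741) = ((94 + 1*(1 + 2)) - 24114)*(-26983) = ((94 + 1*3) - 24114)*(-26983) = ((94 + 3) - 24114)*(-26983) = (97 - 24114)*(-26983) = -24017*(-26983) = 648050711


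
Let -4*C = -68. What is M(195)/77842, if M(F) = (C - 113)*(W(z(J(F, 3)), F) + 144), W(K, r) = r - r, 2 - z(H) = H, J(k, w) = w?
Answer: -6912/38921 ≈ -0.17759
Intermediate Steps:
C = 17 (C = -¼*(-68) = 17)
z(H) = 2 - H
W(K, r) = 0
M(F) = -13824 (M(F) = (17 - 113)*(0 + 144) = -96*144 = -13824)
M(195)/77842 = -13824/77842 = -13824*1/77842 = -6912/38921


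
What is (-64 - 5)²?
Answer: 4761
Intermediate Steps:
(-64 - 5)² = (-69)² = 4761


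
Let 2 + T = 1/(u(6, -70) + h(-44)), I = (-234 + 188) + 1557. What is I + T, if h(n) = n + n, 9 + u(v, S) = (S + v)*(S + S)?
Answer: 13374268/8863 ≈ 1509.0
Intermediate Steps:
u(v, S) = -9 + 2*S*(S + v) (u(v, S) = -9 + (S + v)*(S + S) = -9 + (S + v)*(2*S) = -9 + 2*S*(S + v))
h(n) = 2*n
I = 1511 (I = -46 + 1557 = 1511)
T = -17725/8863 (T = -2 + 1/((-9 + 2*(-70)**2 + 2*(-70)*6) + 2*(-44)) = -2 + 1/((-9 + 2*4900 - 840) - 88) = -2 + 1/((-9 + 9800 - 840) - 88) = -2 + 1/(8951 - 88) = -2 + 1/8863 = -17725/8863 ≈ -1.9999)
I + T = 1511 - 17725/8863 = 13374268/8863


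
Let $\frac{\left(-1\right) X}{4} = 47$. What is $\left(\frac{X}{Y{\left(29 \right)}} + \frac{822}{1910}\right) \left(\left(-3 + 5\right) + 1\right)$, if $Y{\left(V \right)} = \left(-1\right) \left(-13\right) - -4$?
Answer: $- \frac{517659}{16235} \approx -31.885$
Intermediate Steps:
$X = -188$ ($X = \left(-4\right) 47 = -188$)
$Y{\left(V \right)} = 17$ ($Y{\left(V \right)} = 13 + 4 = 17$)
$\left(\frac{X}{Y{\left(29 \right)}} + \frac{822}{1910}\right) \left(\left(-3 + 5\right) + 1\right) = \left(- \frac{188}{17} + \frac{822}{1910}\right) \left(\left(-3 + 5\right) + 1\right) = \left(\left(-188\right) \frac{1}{17} + 822 \cdot \frac{1}{1910}\right) \left(2 + 1\right) = \left(- \frac{188}{17} + \frac{411}{955}\right) 3 = \left(- \frac{172553}{16235}\right) 3 = - \frac{517659}{16235}$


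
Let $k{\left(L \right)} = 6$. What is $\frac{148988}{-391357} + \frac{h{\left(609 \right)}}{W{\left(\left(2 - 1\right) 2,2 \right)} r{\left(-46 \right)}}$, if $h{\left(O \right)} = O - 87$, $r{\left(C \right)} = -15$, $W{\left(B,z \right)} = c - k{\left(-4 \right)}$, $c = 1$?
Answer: $\frac{3786554}{575525} \approx 6.5793$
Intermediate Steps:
$W{\left(B,z \right)} = -5$ ($W{\left(B,z \right)} = 1 - 6 = -5$)
$h{\left(O \right)} = -87 + O$
$\frac{148988}{-391357} + \frac{h{\left(609 \right)}}{W{\left(\left(2 - 1\right) 2,2 \right)} r{\left(-46 \right)}} = \frac{148988}{-391357} + \frac{-87 + 609}{\left(-5\right) \left(-15\right)} = 148988 \left(- \frac{1}{391357}\right) + \frac{522}{75} = - \frac{8764}{23021} + 522 \cdot \frac{1}{75} = - \frac{8764}{23021} + \frac{174}{25} = \frac{3786554}{575525}$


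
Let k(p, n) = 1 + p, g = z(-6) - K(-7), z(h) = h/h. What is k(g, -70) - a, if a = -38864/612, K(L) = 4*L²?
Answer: -19966/153 ≈ -130.50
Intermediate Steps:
z(h) = 1
g = -195 (g = 1 - 4*(-7)² = 1 - 4*49 = 1 - 1*196 = 1 - 196 = -195)
a = -9716/153 (a = -38864*1/612 = -9716/153 ≈ -63.503)
k(g, -70) - a = (1 - 195) - 1*(-9716/153) = -194 + 9716/153 = -19966/153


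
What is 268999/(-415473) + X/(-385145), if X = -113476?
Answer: -56457405707/160017348585 ≈ -0.35282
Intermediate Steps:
268999/(-415473) + X/(-385145) = 268999/(-415473) - 113476/(-385145) = 268999*(-1/415473) - 113476*(-1/385145) = -268999/415473 + 113476/385145 = -56457405707/160017348585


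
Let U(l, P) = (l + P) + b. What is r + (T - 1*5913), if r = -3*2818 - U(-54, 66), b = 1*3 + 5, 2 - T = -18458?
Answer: 4073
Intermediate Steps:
T = 18460 (T = 2 - 1*(-18458) = 2 + 18458 = 18460)
b = 8 (b = 3 + 5 = 8)
U(l, P) = 8 + P + l (U(l, P) = (l + P) + 8 = (P + l) + 8 = 8 + P + l)
r = -8474 (r = -3*2818 - (8 + 66 - 54) = -8454 - 1*20 = -8454 - 20 = -8474)
r + (T - 1*5913) = -8474 + (18460 - 1*5913) = -8474 + (18460 - 5913) = -8474 + 12547 = 4073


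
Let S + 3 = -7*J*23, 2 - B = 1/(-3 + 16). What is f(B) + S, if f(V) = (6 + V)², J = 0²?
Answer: 10102/169 ≈ 59.775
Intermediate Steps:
J = 0
B = 25/13 (B = 2 - 1/(-3 + 16) = 2 - 1/13 = 25/13 ≈ 1.9231)
S = -3 (S = -3 - 7*0*23 = -3 + 0*23 = -3 + 0 = -3)
f(B) + S = (6 + 25/13)² - 3 = (103/13)² - 3 = 10609/169 - 3 = 10102/169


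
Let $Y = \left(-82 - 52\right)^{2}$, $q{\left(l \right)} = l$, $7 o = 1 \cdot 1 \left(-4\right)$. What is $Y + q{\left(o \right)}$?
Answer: $\frac{125688}{7} \approx 17955.0$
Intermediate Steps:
$o = - \frac{4}{7}$ ($o = \frac{1 \cdot 1 \left(-4\right)}{7} = \frac{1 \left(-4\right)}{7} = \frac{1}{7} \left(-4\right) = - \frac{4}{7} \approx -0.57143$)
$Y = 17956$ ($Y = \left(-134\right)^{2} = 17956$)
$Y + q{\left(o \right)} = 17956 - \frac{4}{7} = \frac{125688}{7}$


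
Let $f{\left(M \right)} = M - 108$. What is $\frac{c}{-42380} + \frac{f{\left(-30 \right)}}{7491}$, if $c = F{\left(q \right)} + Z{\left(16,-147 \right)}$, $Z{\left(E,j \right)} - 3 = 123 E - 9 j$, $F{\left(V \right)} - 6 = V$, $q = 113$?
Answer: $- \frac{10471741}{105822860} \approx -0.098955$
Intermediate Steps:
$F{\left(V \right)} = 6 + V$
$f{\left(M \right)} = -108 + M$ ($f{\left(M \right)} = M - 108 = -108 + M$)
$Z{\left(E,j \right)} = 3 - 9 j + 123 E$ ($Z{\left(E,j \right)} = 3 + \left(123 E - 9 j\right) = 3 + \left(- 9 j + 123 E\right) = 3 - 9 j + 123 E$)
$c = 3413$ ($c = \left(6 + 113\right) + \left(3 - -1323 + 123 \cdot 16\right) = 119 + \left(3 + 1323 + 1968\right) = 119 + 3294 = 3413$)
$\frac{c}{-42380} + \frac{f{\left(-30 \right)}}{7491} = \frac{3413}{-42380} + \frac{-108 - 30}{7491} = 3413 \left(- \frac{1}{42380}\right) - \frac{46}{2497} = - \frac{3413}{42380} - \frac{46}{2497} = - \frac{10471741}{105822860}$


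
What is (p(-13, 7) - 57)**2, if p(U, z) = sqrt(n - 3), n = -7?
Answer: (57 - I*sqrt(10))**2 ≈ 3239.0 - 360.5*I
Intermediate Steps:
p(U, z) = I*sqrt(10) (p(U, z) = sqrt(-7 - 3) = sqrt(-10) = I*sqrt(10))
(p(-13, 7) - 57)**2 = (I*sqrt(10) - 57)**2 = (-57 + I*sqrt(10))**2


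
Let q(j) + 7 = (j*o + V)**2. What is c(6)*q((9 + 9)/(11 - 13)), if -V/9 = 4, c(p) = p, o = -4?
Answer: -42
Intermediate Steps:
V = -36 (V = -9*4 = -36)
q(j) = -7 + (-36 - 4*j)**2 (q(j) = -7 + (j*(-4) - 36)**2 = -7 + (-4*j - 36)**2 = -7 + (-36 - 4*j)**2)
c(6)*q((9 + 9)/(11 - 13)) = 6*(-7 + 16*(9 + (9 + 9)/(11 - 13))**2) = 6*(-7 + 16*(9 + 18/(-2))**2) = 6*(-7 + 16*(9 + 18*(-1/2))**2) = 6*(-7 + 16*(9 - 9)**2) = 6*(-7 + 16*0**2) = 6*(-7 + 16*0) = 6*(-7 + 0) = 6*(-7) = -42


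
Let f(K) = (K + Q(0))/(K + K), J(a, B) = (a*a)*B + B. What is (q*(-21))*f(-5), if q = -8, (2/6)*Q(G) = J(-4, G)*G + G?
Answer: 84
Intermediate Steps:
J(a, B) = B + B*a² (J(a, B) = a²*B + B = B*a² + B = B + B*a²)
Q(G) = 3*G + 51*G² (Q(G) = 3*((G*(1 + (-4)²))*G + G) = 3*((G*(1 + 16))*G + G) = 3*((G*17)*G + G) = 3*((17*G)*G + G) = 3*(17*G² + G) = 3*(G + 17*G²) = 3*G + 51*G²)
f(K) = ½ (f(K) = (K + 3*0*(1 + 17*0))/(K + K) = (K + 3*0*(1 + 0))/((2*K)) = (K + 3*0*1)*(1/(2*K)) = (K + 0)*(1/(2*K)) = K*(1/(2*K)) = ½)
(q*(-21))*f(-5) = -8*(-21)*(½) = 168*(½) = 84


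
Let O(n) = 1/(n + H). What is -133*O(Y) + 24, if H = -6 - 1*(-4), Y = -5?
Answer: 43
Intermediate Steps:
H = -2 (H = -6 + 4 = -2)
O(n) = 1/(-2 + n) (O(n) = 1/(n - 2) = 1/(-2 + n))
-133*O(Y) + 24 = -133/(-2 - 5) + 24 = -133/(-7) + 24 = -133*(-⅐) + 24 = 19 + 24 = 43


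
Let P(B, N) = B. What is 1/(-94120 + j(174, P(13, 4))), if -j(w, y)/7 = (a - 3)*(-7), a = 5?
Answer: -1/94022 ≈ -1.0636e-5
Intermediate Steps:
j(w, y) = 98 (j(w, y) = -7*(5 - 3)*(-7) = -14*(-7) = -7*(-14) = 98)
1/(-94120 + j(174, P(13, 4))) = 1/(-94120 + 98) = 1/(-94022) = -1/94022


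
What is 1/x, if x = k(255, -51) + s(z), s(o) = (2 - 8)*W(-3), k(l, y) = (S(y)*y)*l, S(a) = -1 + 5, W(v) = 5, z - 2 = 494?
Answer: -1/52050 ≈ -1.9212e-5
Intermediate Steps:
z = 496 (z = 2 + 494 = 496)
S(a) = 4
k(l, y) = 4*l*y (k(l, y) = (4*y)*l = 4*l*y)
s(o) = -30 (s(o) = (2 - 8)*5 = -6*5 = -30)
x = -52050 (x = 4*255*(-51) - 30 = -52020 - 30 = -52050)
1/x = 1/(-52050) = -1/52050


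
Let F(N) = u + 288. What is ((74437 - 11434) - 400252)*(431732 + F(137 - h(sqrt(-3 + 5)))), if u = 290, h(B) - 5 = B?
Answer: -145796115190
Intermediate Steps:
h(B) = 5 + B
F(N) = 578 (F(N) = 290 + 288 = 578)
((74437 - 11434) - 400252)*(431732 + F(137 - h(sqrt(-3 + 5)))) = ((74437 - 11434) - 400252)*(431732 + 578) = (63003 - 400252)*432310 = -337249*432310 = -145796115190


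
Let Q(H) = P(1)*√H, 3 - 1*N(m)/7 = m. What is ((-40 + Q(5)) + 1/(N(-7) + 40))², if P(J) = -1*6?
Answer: 21529201/12100 + 26394*√5/55 ≈ 2852.3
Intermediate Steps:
P(J) = -6
N(m) = 21 - 7*m
Q(H) = -6*√H
((-40 + Q(5)) + 1/(N(-7) + 40))² = ((-40 - 6*√5) + 1/((21 - 7*(-7)) + 40))² = ((-40 - 6*√5) + 1/((21 + 49) + 40))² = ((-40 - 6*√5) + 1/(70 + 40))² = ((-40 - 6*√5) + 1/110)² = (-4399/110 - 6*√5)²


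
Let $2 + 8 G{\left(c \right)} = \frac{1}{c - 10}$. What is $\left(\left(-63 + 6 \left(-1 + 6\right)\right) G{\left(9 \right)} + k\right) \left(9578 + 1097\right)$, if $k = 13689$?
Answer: $\frac{1170097425}{8} \approx 1.4626 \cdot 10^{8}$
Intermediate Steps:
$G{\left(c \right)} = - \frac{1}{4} + \frac{1}{8 \left(-10 + c\right)}$ ($G{\left(c \right)} = - \frac{1}{4} + \frac{1}{8 \left(c - 10\right)} = - \frac{1}{4} + \frac{1}{8 \left(-10 + c\right)}$)
$\left(\left(-63 + 6 \left(-1 + 6\right)\right) G{\left(9 \right)} + k\right) \left(9578 + 1097\right) = \left(\left(-63 + 6 \left(-1 + 6\right)\right) \frac{21 - 18}{8 \left(-10 + 9\right)} + 13689\right) \left(9578 + 1097\right) = \left(\left(-63 + 6 \cdot 5\right) \frac{21 - 18}{8 \left(-1\right)} + 13689\right) 10675 = \left(\left(-63 + 30\right) \frac{1}{8} \left(-1\right) 3 + 13689\right) 10675 = \left(\left(-33\right) \left(- \frac{3}{8}\right) + 13689\right) 10675 = \left(\frac{99}{8} + 13689\right) 10675 = \frac{109611}{8} \cdot 10675 = \frac{1170097425}{8}$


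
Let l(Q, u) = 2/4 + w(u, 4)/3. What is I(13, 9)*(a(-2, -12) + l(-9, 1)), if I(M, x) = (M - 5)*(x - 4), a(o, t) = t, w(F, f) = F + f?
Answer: -1180/3 ≈ -393.33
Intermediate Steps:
l(Q, u) = 11/6 + u/3 (l(Q, u) = 2/4 + (u + 4)/3 = 2*(¼) + (4 + u)*(⅓) = ½ + (4/3 + u/3) = 11/6 + u/3)
I(M, x) = (-5 + M)*(-4 + x)
I(13, 9)*(a(-2, -12) + l(-9, 1)) = (20 - 5*9 - 4*13 + 13*9)*(-12 + (11/6 + (⅓)*1)) = (20 - 45 - 52 + 117)*(-12 + (11/6 + ⅓)) = 40*(-12 + 13/6) = 40*(-59/6) = -1180/3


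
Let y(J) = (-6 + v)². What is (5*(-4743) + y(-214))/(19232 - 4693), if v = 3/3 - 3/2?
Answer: -94691/58156 ≈ -1.6282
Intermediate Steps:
v = -½ (v = 3*(⅓) - 3*½ = 1 - 3/2 = -½ ≈ -0.50000)
y(J) = 169/4 (y(J) = (-6 - ½)² = (-13/2)² = 169/4)
(5*(-4743) + y(-214))/(19232 - 4693) = (5*(-4743) + 169/4)/(19232 - 4693) = (-23715 + 169/4)/14539 = -94691/4*1/14539 = -94691/58156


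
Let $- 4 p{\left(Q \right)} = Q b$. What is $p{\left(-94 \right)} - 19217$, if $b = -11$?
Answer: $- \frac{38951}{2} \approx -19476.0$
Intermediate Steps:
$p{\left(Q \right)} = \frac{11 Q}{4}$ ($p{\left(Q \right)} = - \frac{Q \left(-11\right)}{4} = - \frac{\left(-11\right) Q}{4} = \frac{11 Q}{4}$)
$p{\left(-94 \right)} - 19217 = \frac{11}{4} \left(-94\right) - 19217 = - \frac{517}{2} - 19217 = - \frac{38951}{2}$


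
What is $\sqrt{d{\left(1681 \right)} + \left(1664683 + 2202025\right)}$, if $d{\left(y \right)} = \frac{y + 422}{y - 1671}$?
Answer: $\frac{7 \sqrt{7891670}}{10} \approx 1966.4$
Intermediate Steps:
$d{\left(y \right)} = \frac{422 + y}{-1671 + y}$
$\sqrt{d{\left(1681 \right)} + \left(1664683 + 2202025\right)} = \sqrt{\frac{422 + 1681}{-1671 + 1681} + \left(1664683 + 2202025\right)} = \sqrt{\frac{1}{10} \cdot 2103 + 3866708} = \sqrt{\frac{2103}{10} + 3866708} = \sqrt{\frac{38669183}{10}} = \frac{7 \sqrt{7891670}}{10}$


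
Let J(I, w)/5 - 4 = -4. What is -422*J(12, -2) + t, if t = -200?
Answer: -200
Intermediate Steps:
J(I, w) = 0 (J(I, w) = 20 + 5*(-4) = 20 - 20 = 0)
-422*J(12, -2) + t = -422*0 - 200 = 0 - 200 = -200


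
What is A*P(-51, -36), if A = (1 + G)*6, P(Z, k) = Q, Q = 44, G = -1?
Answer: 0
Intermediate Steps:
P(Z, k) = 44
A = 0 (A = (1 - 1)*6 = 0*6 = 0)
A*P(-51, -36) = 0*44 = 0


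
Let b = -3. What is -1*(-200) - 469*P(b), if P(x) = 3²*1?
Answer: -4021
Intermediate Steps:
P(x) = 9 (P(x) = 9*1 = 9)
-1*(-200) - 469*P(b) = -1*(-200) - 469*9 = 200 - 4221 = -4021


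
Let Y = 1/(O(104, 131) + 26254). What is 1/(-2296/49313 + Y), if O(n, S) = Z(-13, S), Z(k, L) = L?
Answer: -1301123505/60530647 ≈ -21.495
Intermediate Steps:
O(n, S) = S
Y = 1/26385 (Y = 1/(131 + 26254) = 1/26385 ≈ 3.7900e-5)
1/(-2296/49313 + Y) = 1/(-2296/49313 + 1/26385) = 1/(-60530647/1301123505) = -1301123505/60530647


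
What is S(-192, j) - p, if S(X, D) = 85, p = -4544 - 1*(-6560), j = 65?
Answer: -1931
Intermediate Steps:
p = 2016 (p = -4544 + 6560 = 2016)
S(-192, j) - p = 85 - 1*2016 = 85 - 2016 = -1931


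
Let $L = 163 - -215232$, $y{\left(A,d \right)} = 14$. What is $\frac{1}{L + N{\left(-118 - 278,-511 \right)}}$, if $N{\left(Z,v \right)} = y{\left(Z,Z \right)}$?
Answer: $\frac{1}{215409} \approx 4.6423 \cdot 10^{-6}$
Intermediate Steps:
$N{\left(Z,v \right)} = 14$
$L = 215395$ ($L = 163 + 215232 = 215395$)
$\frac{1}{L + N{\left(-118 - 278,-511 \right)}} = \frac{1}{215395 + 14} = \frac{1}{215409}$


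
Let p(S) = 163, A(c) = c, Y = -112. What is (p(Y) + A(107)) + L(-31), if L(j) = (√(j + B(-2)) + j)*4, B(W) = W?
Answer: 146 + 4*I*√33 ≈ 146.0 + 22.978*I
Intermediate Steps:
L(j) = 4*j + 4*√(-2 + j) (L(j) = (√(j - 2) + j)*4 = (√(-2 + j) + j)*4 = (j + √(-2 + j))*4 = 4*j + 4*√(-2 + j))
(p(Y) + A(107)) + L(-31) = (163 + 107) + (4*(-31) + 4*√(-2 - 31)) = 270 + (-124 + 4*√(-33)) = 270 + (-124 + 4*(I*√33)) = 270 + (-124 + 4*I*√33) = 146 + 4*I*√33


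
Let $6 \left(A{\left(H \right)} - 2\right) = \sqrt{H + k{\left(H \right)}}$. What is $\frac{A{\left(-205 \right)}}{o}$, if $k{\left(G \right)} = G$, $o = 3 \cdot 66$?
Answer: $\frac{1}{99} + \frac{i \sqrt{410}}{1188} \approx 0.010101 + 0.017044 i$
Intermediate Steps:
$o = 198$
$A{\left(H \right)} = 2 + \frac{\sqrt{2} \sqrt{H}}{6}$ ($A{\left(H \right)} = 2 + \frac{\sqrt{H + H}}{6} = 2 + \frac{\sqrt{2 H}}{6} = 2 + \frac{\sqrt{2} \sqrt{H}}{6}$)
$\frac{A{\left(-205 \right)}}{o} = \frac{2 + \frac{\sqrt{2} \sqrt{-205}}{6}}{198} = \left(2 + \frac{\sqrt{2} i \sqrt{205}}{6}\right) \frac{1}{198} = \left(2 + \frac{i \sqrt{410}}{6}\right) \frac{1}{198} = \frac{1}{99} + \frac{i \sqrt{410}}{1188}$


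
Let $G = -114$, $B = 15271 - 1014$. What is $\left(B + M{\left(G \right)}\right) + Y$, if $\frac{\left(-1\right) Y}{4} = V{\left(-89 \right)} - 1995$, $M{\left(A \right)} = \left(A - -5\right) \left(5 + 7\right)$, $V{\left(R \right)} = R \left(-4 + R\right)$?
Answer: $-12179$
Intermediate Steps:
$B = 14257$ ($B = 15271 - 1014 = 14257$)
$M{\left(A \right)} = 60 + 12 A$ ($M{\left(A \right)} = \left(A + 5\right) 12 = \left(5 + A\right) 12 = 60 + 12 A$)
$Y = -25128$ ($Y = - 4 \left(- 89 \left(-4 - 89\right) - 1995\right) = - 4 \left(\left(-89\right) \left(-93\right) - 1995\right) = - 4 \left(8277 - 1995\right) = \left(-4\right) 6282 = -25128$)
$\left(B + M{\left(G \right)}\right) + Y = \left(14257 + \left(60 + 12 \left(-114\right)\right)\right) - 25128 = \left(14257 + \left(60 - 1368\right)\right) - 25128 = \left(14257 - 1308\right) - 25128 = 12949 - 25128 = -12179$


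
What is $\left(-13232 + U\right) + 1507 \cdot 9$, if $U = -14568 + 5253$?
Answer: $-8984$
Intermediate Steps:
$U = -9315$
$\left(-13232 + U\right) + 1507 \cdot 9 = \left(-13232 - 9315\right) + 1507 \cdot 9 = -22547 + 13563 = -8984$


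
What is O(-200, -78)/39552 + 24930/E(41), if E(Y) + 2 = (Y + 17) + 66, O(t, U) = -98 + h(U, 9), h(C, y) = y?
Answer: 493010251/2412672 ≈ 204.34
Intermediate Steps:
O(t, U) = -89 (O(t, U) = -98 + 9 = -89)
E(Y) = 81 + Y (E(Y) = -2 + ((Y + 17) + 66) = -2 + ((17 + Y) + 66) = -2 + (83 + Y) = 81 + Y)
O(-200, -78)/39552 + 24930/E(41) = -89/39552 + 24930/(81 + 41) = -89*1/39552 + 24930/122 = -89/39552 + 24930*(1/122) = -89/39552 + 12465/61 = 493010251/2412672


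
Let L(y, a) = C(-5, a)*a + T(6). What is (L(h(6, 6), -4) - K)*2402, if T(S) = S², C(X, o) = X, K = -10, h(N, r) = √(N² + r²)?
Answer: 158532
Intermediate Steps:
L(y, a) = 36 - 5*a (L(y, a) = -5*a + 6² = -5*a + 36 = 36 - 5*a)
(L(h(6, 6), -4) - K)*2402 = ((36 - 5*(-4)) - 1*(-10))*2402 = ((36 + 20) + 10)*2402 = (56 + 10)*2402 = 66*2402 = 158532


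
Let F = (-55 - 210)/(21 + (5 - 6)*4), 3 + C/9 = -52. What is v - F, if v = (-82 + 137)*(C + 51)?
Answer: -414875/17 ≈ -24404.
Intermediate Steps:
C = -495 (C = -27 + 9*(-52) = -27 - 468 = -495)
v = -24420 (v = (-82 + 137)*(-495 + 51) = 55*(-444) = -24420)
F = -265/17 (F = -265/(21 - 1*4) = -265/(21 - 4) = -265/17 ≈ -15.588)
v - F = -24420 - 1*(-265/17) = -24420 + 265/17 = -414875/17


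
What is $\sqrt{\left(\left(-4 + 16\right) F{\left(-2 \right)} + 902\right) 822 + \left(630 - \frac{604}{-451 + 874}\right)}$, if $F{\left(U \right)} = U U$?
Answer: $\frac{\sqrt{15537569542}}{141} \approx 884.04$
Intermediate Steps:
$F{\left(U \right)} = U^{2}$
$\sqrt{\left(\left(-4 + 16\right) F{\left(-2 \right)} + 902\right) 822 + \left(630 - \frac{604}{-451 + 874}\right)} = \sqrt{\left(\left(-4 + 16\right) \left(-2\right)^{2} + 902\right) 822 + \left(630 - \frac{604}{-451 + 874}\right)} = \sqrt{\left(12 \cdot 4 + 902\right) 822 + \left(630 - \frac{604}{423}\right)} = \sqrt{\left(48 + 902\right) 822 + \left(630 - \frac{604}{423}\right)} = \sqrt{950 \cdot 822 + \left(630 - \frac{604}{423}\right)} = \sqrt{780900 + \frac{265886}{423}} = \sqrt{\frac{330586586}{423}} = \frac{\sqrt{15537569542}}{141}$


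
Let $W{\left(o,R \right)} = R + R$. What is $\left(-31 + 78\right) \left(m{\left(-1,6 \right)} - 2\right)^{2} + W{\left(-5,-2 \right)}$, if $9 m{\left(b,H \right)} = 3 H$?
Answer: $-4$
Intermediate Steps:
$W{\left(o,R \right)} = 2 R$
$m{\left(b,H \right)} = \frac{H}{3}$ ($m{\left(b,H \right)} = \frac{3 H}{9} = \frac{H}{3}$)
$\left(-31 + 78\right) \left(m{\left(-1,6 \right)} - 2\right)^{2} + W{\left(-5,-2 \right)} = \left(-31 + 78\right) \left(\frac{1}{3} \cdot 6 - 2\right)^{2} + 2 \left(-2\right) = 47 \left(2 - 2\right)^{2} - 4 = 47 \cdot 0^{2} - 4 = 47 \cdot 0 - 4 = 0 - 4 = -4$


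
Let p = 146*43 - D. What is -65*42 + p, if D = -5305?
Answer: 8853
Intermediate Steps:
p = 11583 (p = 146*43 - 1*(-5305) = 6278 + 5305 = 11583)
-65*42 + p = -65*42 + 11583 = -2730 + 11583 = 8853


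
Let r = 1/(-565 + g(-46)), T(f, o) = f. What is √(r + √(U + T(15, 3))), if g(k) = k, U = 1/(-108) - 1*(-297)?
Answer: √(-21996 + 746642*√101085)/3666 ≈ 4.2026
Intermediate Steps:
U = 32075/108 (U = -1/108 + 297 = 32075/108 ≈ 296.99)
r = -1/611 (r = 1/(-565 - 46) = 1/(-611) = -1/611 ≈ -0.0016367)
√(r + √(U + T(15, 3))) = √(-1/611 + √(32075/108 + 15)) = √(-1/611 + √(33695/108)) = √(-1/611 + √101085/18)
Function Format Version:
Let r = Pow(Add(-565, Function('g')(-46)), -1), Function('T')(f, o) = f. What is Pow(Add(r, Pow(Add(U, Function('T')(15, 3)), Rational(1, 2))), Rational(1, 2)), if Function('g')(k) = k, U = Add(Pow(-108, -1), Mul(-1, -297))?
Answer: Mul(Rational(1, 3666), Pow(Add(-21996, Mul(746642, Pow(101085, Rational(1, 2)))), Rational(1, 2))) ≈ 4.2026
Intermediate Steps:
U = Rational(32075, 108) (U = Add(Rational(-1, 108), 297) = Rational(32075, 108) ≈ 296.99)
r = Rational(-1, 611) (r = Pow(Add(-565, -46), -1) = Pow(-611, -1) = Rational(-1, 611) ≈ -0.0016367)
Pow(Add(r, Pow(Add(U, Function('T')(15, 3)), Rational(1, 2))), Rational(1, 2)) = Pow(Add(Rational(-1, 611), Pow(Add(Rational(32075, 108), 15), Rational(1, 2))), Rational(1, 2)) = Pow(Add(Rational(-1, 611), Pow(Rational(33695, 108), Rational(1, 2))), Rational(1, 2)) = Pow(Add(Rational(-1, 611), Mul(Rational(1, 18), Pow(101085, Rational(1, 2)))), Rational(1, 2))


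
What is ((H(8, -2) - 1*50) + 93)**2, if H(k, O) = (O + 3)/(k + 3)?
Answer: 224676/121 ≈ 1856.8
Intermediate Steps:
H(k, O) = (3 + O)/(3 + k)
((H(8, -2) - 1*50) + 93)**2 = (((3 - 2)/(3 + 8) - 1*50) + 93)**2 = ((1/11 - 50) + 93)**2 = (-549/11 + 93)**2 = (474/11)**2 = 224676/121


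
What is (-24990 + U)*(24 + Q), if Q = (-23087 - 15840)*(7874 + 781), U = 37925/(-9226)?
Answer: 77690714408047065/9226 ≈ 8.4208e+12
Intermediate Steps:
U = -37925/9226 (U = 37925*(-1/9226) = -37925/9226 ≈ -4.1107)
Q = -336913185 (Q = -38927*8655 = -336913185)
(-24990 + U)*(24 + Q) = (-24990 - 37925/9226)*(24 - 336913185) = -230595665/9226*(-336913161) = 77690714408047065/9226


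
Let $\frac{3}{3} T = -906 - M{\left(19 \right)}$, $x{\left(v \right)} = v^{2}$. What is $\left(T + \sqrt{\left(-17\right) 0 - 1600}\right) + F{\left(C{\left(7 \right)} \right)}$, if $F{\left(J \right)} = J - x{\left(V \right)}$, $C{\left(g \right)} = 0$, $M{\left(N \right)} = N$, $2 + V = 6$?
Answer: $-941 + 40 i \approx -941.0 + 40.0 i$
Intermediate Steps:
$V = 4$ ($V = -2 + 6 = 4$)
$T = -925$ ($T = -906 - 19 = -925$)
$F{\left(J \right)} = -16 + J$ ($F{\left(J \right)} = J - 4^{2} = J - 16 = -16 + J$)
$\left(T + \sqrt{\left(-17\right) 0 - 1600}\right) + F{\left(C{\left(7 \right)} \right)} = \left(-925 + \sqrt{\left(-17\right) 0 - 1600}\right) + \left(-16 + 0\right) = \left(-925 + \sqrt{0 - 1600}\right) - 16 = \left(-925 + \sqrt{-1600}\right) - 16 = \left(-925 + 40 i\right) - 16 = -941 + 40 i$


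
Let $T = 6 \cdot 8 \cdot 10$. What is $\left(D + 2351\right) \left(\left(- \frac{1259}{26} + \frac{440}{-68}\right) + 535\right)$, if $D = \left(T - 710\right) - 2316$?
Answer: $- \frac{3183105}{34} \approx -93621.0$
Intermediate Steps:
$T = 480$ ($T = 48 \cdot 10 = 480$)
$D = -2546$ ($D = \left(480 - 710\right) - 2316 = -230 - 2316 = -2546$)
$\left(D + 2351\right) \left(\left(- \frac{1259}{26} + \frac{440}{-68}\right) + 535\right) = \left(-2546 + 2351\right) \left(\left(- \frac{1259}{26} + \frac{440}{-68}\right) + 535\right) = - 195 \left(\left(\left(-1259\right) \frac{1}{26} + 440 \left(- \frac{1}{68}\right)\right) + 535\right) = - 195 \left(\left(- \frac{1259}{26} - \frac{110}{17}\right) + 535\right) = - 195 \left(- \frac{24263}{442} + 535\right) = \left(-195\right) \frac{212207}{442} = - \frac{3183105}{34}$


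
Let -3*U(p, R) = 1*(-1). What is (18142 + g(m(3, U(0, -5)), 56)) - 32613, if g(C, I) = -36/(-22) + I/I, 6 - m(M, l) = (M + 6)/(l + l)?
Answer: -159152/11 ≈ -14468.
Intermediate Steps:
U(p, R) = 1/3 (U(p, R) = -(-1)/3 = -1/3*(-1) = 1/3)
m(M, l) = 6 - (6 + M)/(2*l) (m(M, l) = 6 - (M + 6)/(l + l) = 6 - (6 + M)/(2*l))
g(C, I) = 29/11 (g(C, I) = -36*(-1/22) + 1 = 18/11 + 1 = 29/11)
(18142 + g(m(3, U(0, -5)), 56)) - 32613 = (18142 + 29/11) - 32613 = 199591/11 - 32613 = -159152/11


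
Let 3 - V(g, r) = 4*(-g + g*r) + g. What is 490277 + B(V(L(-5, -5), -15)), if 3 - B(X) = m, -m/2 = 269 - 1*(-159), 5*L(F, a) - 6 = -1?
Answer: 491136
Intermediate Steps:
L(F, a) = 1 (L(F, a) = 6/5 + (⅕)*(-1) = 6/5 - ⅕ = 1)
V(g, r) = 3 + 3*g - 4*g*r (V(g, r) = 3 - (4*(-g + g*r) + g) = 3 - ((-4*g + 4*g*r) + g) = 3 - (-3*g + 4*g*r) = 3 + (3*g - 4*g*r) = 3 + 3*g - 4*g*r)
m = -856 (m = -2*(269 - 1*(-159)) = -2*(269 + 159) = -2*428 = -856)
B(X) = 859 (B(X) = 3 - 1*(-856) = 3 + 856 = 859)
490277 + B(V(L(-5, -5), -15)) = 490277 + 859 = 491136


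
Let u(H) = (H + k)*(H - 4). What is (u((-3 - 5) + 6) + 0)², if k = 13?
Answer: 4356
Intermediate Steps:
u(H) = (-4 + H)*(13 + H) (u(H) = (H + 13)*(H - 4) = (13 + H)*(-4 + H) = (-4 + H)*(13 + H))
(u((-3 - 5) + 6) + 0)² = ((-52 + ((-3 - 5) + 6)² + 9*((-3 - 5) + 6)) + 0)² = ((-52 + (-8 + 6)² + 9*(-8 + 6)) + 0)² = ((-52 + (-2)² + 9*(-2)) + 0)² = ((-52 + 4 - 18) + 0)² = (-66 + 0)² = (-66)² = 4356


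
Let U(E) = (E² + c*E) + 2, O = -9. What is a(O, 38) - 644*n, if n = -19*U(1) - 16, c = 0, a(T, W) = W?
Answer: 47050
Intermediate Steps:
U(E) = 2 + E² (U(E) = (E² + 0*E) + 2 = (E² + 0) + 2 = E² + 2 = 2 + E²)
n = -73 (n = -19*(2 + 1²) - 16 = -19*(2 + 1) - 16 = -19*3 - 16 = -57 - 16 = -73)
a(O, 38) - 644*n = 38 - 644*(-73) = 38 + 47012 = 47050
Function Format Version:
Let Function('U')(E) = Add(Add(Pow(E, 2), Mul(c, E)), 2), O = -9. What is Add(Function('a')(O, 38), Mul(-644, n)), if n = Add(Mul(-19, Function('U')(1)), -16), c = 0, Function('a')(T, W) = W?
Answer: 47050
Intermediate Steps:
Function('U')(E) = Add(2, Pow(E, 2)) (Function('U')(E) = Add(Add(Pow(E, 2), Mul(0, E)), 2) = Add(Add(Pow(E, 2), 0), 2) = Add(Pow(E, 2), 2) = Add(2, Pow(E, 2)))
n = -73 (n = Add(Mul(-19, Add(2, Pow(1, 2))), -16) = Add(Mul(-19, Add(2, 1)), -16) = Add(Mul(-19, 3), -16) = Add(-57, -16) = -73)
Add(Function('a')(O, 38), Mul(-644, n)) = Add(38, Mul(-644, -73)) = Add(38, 47012) = 47050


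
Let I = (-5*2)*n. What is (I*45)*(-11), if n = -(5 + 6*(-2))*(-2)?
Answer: -69300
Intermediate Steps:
n = -14 (n = -(5 - 12)*(-2) = -1*(-7)*(-2) = 7*(-2) = -14)
I = 140 (I = -5*2*(-14) = -10*(-14) = 140)
(I*45)*(-11) = (140*45)*(-11) = 6300*(-11) = -69300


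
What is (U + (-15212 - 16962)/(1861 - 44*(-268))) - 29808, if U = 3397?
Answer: -360621557/13653 ≈ -26413.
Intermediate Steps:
(U + (-15212 - 16962)/(1861 - 44*(-268))) - 29808 = (3397 + (-15212 - 16962)/(1861 - 44*(-268))) - 29808 = (3397 - 32174/(1861 + 11792)) - 29808 = (3397 - 32174/13653) - 29808 = 46347067/13653 - 29808 = -360621557/13653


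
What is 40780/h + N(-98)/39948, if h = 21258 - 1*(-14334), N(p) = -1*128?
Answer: 33844243/29621442 ≈ 1.1426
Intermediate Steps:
N(p) = -128
h = 35592 (h = 21258 + 14334 = 35592)
40780/h + N(-98)/39948 = 40780/35592 - 128/39948 = 40780*(1/35592) - 128*1/39948 = 10195/8898 - 32/9987 = 33844243/29621442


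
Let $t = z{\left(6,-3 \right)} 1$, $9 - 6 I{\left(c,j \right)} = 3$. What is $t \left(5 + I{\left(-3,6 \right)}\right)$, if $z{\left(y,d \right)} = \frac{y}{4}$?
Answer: $9$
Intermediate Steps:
$I{\left(c,j \right)} = 1$ ($I{\left(c,j \right)} = \frac{3}{2} - \frac{1}{2} = 1$)
$z{\left(y,d \right)} = \frac{y}{4}$ ($z{\left(y,d \right)} = y \frac{1}{4} = \frac{y}{4}$)
$t = \frac{3}{2}$ ($t = \frac{1}{4} \cdot 6 \cdot 1 = \frac{3}{2} \cdot 1 = \frac{3}{2} \approx 1.5$)
$t \left(5 + I{\left(-3,6 \right)}\right) = \frac{3 \left(5 + 1\right)}{2} = \frac{3}{2} \cdot 6 = 9$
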